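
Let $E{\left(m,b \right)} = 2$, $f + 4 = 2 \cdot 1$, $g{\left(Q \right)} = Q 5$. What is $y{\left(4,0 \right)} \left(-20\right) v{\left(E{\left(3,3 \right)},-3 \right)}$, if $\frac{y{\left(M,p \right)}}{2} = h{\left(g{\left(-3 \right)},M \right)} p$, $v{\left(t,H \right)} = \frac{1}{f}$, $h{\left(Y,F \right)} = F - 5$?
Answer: $0$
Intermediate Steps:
$g{\left(Q \right)} = 5 Q$
$f = -2$ ($f = -4 + 2 \cdot 1 = -4 + 2 = -2$)
$h{\left(Y,F \right)} = -5 + F$
$v{\left(t,H \right)} = - \frac{1}{2}$ ($v{\left(t,H \right)} = \frac{1}{-2} = - \frac{1}{2}$)
$y{\left(M,p \right)} = 2 p \left(-5 + M\right)$ ($y{\left(M,p \right)} = 2 \left(-5 + M\right) p = 2 p \left(-5 + M\right)$)
$y{\left(4,0 \right)} \left(-20\right) v{\left(E{\left(3,3 \right)},-3 \right)} = 2 \cdot 0 \left(-5 + 4\right) \left(-20\right) \left(- \frac{1}{2}\right) = 2 \cdot 0 \left(-1\right) \left(-20\right) \left(- \frac{1}{2}\right) = 0 \left(-20\right) \left(- \frac{1}{2}\right) = 0 \left(- \frac{1}{2}\right) = 0$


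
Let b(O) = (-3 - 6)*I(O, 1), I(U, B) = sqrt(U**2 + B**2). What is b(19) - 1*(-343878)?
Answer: 343878 - 9*sqrt(362) ≈ 3.4371e+5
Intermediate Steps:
I(U, B) = sqrt(B**2 + U**2)
b(O) = -9*sqrt(1 + O**2) (b(O) = (-3 - 6)*sqrt(1**2 + O**2) = -9*sqrt(1 + O**2))
b(19) - 1*(-343878) = -9*sqrt(1 + 19**2) - 1*(-343878) = -9*sqrt(1 + 361) + 343878 = -9*sqrt(362) + 343878 = 343878 - 9*sqrt(362)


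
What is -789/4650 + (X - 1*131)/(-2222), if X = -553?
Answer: 237907/1722050 ≈ 0.13815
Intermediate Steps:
-789/4650 + (X - 1*131)/(-2222) = -789/4650 + (-553 - 1*131)/(-2222) = -789*1/4650 + (-553 - 131)*(-1/2222) = -263/1550 - 684*(-1/2222) = -263/1550 + 342/1111 = 237907/1722050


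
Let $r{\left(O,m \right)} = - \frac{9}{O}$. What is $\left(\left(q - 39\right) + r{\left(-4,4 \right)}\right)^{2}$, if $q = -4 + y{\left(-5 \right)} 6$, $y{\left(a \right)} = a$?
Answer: $\frac{80089}{16} \approx 5005.6$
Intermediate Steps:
$q = -34$ ($q = -4 - 30 = -34$)
$\left(\left(q - 39\right) + r{\left(-4,4 \right)}\right)^{2} = \left(\left(-34 - 39\right) - \frac{9}{-4}\right)^{2} = \left(-73 - - \frac{9}{4}\right)^{2} = \left(-73 + \frac{9}{4}\right)^{2} = \left(- \frac{283}{4}\right)^{2} = \frac{80089}{16}$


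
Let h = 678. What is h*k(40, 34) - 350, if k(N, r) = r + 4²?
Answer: 33550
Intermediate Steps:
k(N, r) = 16 + r (k(N, r) = r + 16 = 16 + r)
h*k(40, 34) - 350 = 678*(16 + 34) - 350 = 678*50 - 350 = 33900 - 350 = 33550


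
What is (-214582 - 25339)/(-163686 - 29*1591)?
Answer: 21811/19075 ≈ 1.1434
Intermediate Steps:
(-214582 - 25339)/(-163686 - 29*1591) = -239921/(-163686 - 46139) = -239921/(-209825) = -239921*(-1/209825) = 21811/19075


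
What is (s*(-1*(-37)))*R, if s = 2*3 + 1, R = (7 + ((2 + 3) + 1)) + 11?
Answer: 6216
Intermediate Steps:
R = 24 (R = (7 + (5 + 1)) + 11 = (7 + 6) + 11 = 13 + 11 = 24)
s = 7 (s = 6 + 1 = 7)
(s*(-1*(-37)))*R = (7*(-1*(-37)))*24 = (7*37)*24 = 259*24 = 6216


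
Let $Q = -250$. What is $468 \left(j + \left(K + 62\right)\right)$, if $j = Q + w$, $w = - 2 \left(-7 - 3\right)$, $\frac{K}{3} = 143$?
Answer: $122148$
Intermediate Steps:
$K = 429$ ($K = 3 \cdot 143 = 429$)
$w = 20$ ($w = \left(-2\right) \left(-10\right) = 20$)
$j = -230$ ($j = -250 + 20 = -230$)
$468 \left(j + \left(K + 62\right)\right) = 468 \left(-230 + \left(429 + 62\right)\right) = 468 \left(-230 + 491\right) = 468 \cdot 261 = 122148$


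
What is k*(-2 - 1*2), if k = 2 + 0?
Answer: -8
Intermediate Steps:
k = 2
k*(-2 - 1*2) = 2*(-2 - 1*2) = 2*(-2 - 2) = 2*(-4) = -8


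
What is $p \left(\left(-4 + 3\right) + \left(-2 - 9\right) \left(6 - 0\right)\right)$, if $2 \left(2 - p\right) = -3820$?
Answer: $-128104$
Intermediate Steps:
$p = 1912$ ($p = 2 - -1910 = 2 + 1910 = 1912$)
$p \left(\left(-4 + 3\right) + \left(-2 - 9\right) \left(6 - 0\right)\right) = 1912 \left(\left(-4 + 3\right) + \left(-2 - 9\right) \left(6 - 0\right)\right) = 1912 \left(-1 + \left(-2 - 9\right) \left(6 + \left(-2 + 2\right)\right)\right) = 1912 \left(-1 - 11 \left(6 + 0\right)\right) = 1912 \left(-1 - 66\right) = 1912 \left(-67\right) = -128104$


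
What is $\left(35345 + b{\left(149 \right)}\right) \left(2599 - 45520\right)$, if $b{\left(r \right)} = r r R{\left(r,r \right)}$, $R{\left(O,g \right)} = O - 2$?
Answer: $-141591743532$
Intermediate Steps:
$R{\left(O,g \right)} = -2 + O$
$b{\left(r \right)} = r^{2} \left(-2 + r\right)$ ($b{\left(r \right)} = r r \left(-2 + r\right) = r^{2} \left(-2 + r\right)$)
$\left(35345 + b{\left(149 \right)}\right) \left(2599 - 45520\right) = \left(35345 + 149^{2} \left(-2 + 149\right)\right) \left(2599 - 45520\right) = \left(35345 + 22201 \cdot 147\right) \left(-42921\right) = \left(35345 + 3263547\right) \left(-42921\right) = 3298892 \left(-42921\right) = -141591743532$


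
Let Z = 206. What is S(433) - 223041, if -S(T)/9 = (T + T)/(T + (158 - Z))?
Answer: -85878579/385 ≈ -2.2306e+5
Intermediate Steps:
S(T) = -18*T/(-48 + T) (S(T) = -9*(T + T)/(T + (158 - 1*206)) = -9*2*T/(T + (158 - 206)) = -9*2*T/(T - 48) = -9*2*T/(-48 + T) = -18*T/(-48 + T))
S(433) - 223041 = -18*433/(-48 + 433) - 223041 = -18*433/385 - 223041 = -18*433*1/385 - 223041 = -7794/385 - 223041 = -85878579/385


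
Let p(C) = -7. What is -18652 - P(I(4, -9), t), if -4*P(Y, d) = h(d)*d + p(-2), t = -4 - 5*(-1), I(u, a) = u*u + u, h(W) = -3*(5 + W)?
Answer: -74633/4 ≈ -18658.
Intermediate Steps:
h(W) = -15 - 3*W
I(u, a) = u + u² (I(u, a) = u² + u = u + u²)
t = 1 (t = -4 + 5 = 1)
P(Y, d) = 7/4 - d*(-15 - 3*d)/4 (P(Y, d) = -((-15 - 3*d)*d - 7)/4 = -(d*(-15 - 3*d) - 7)/4 = -(-7 + d*(-15 - 3*d))/4 = 7/4 - d*(-15 - 3*d)/4)
-18652 - P(I(4, -9), t) = -18652 - (7/4 + (¾)*1*(5 + 1)) = -18652 - (7/4 + (¾)*1*6) = -18652 - (7/4 + 9/2) = -18652 - 1*25/4 = -18652 - 25/4 = -74633/4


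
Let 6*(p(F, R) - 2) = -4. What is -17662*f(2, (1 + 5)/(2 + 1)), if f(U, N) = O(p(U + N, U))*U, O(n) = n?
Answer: -141296/3 ≈ -47099.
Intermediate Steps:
p(F, R) = 4/3 (p(F, R) = 2 + (⅙)*(-4) = 2 - ⅔ = 4/3)
f(U, N) = 4*U/3
-17662*f(2, (1 + 5)/(2 + 1)) = -70648*2/3 = -17662*8/3 = -141296/3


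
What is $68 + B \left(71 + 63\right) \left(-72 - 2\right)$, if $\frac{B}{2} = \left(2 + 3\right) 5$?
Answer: $-495732$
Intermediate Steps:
$B = 50$ ($B = 2 \left(2 + 3\right) 5 = 2 \cdot 5 \cdot 5 = 2 \cdot 25 = 50$)
$68 + B \left(71 + 63\right) \left(-72 - 2\right) = 68 + 50 \left(71 + 63\right) \left(-72 - 2\right) = 68 + 50 \cdot 134 \left(-74\right) = 68 + 50 \left(-9916\right) = 68 - 495800 = -495732$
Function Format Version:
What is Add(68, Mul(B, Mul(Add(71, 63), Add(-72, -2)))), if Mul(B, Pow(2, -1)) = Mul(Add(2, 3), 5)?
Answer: -495732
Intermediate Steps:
B = 50 (B = Mul(2, Mul(Add(2, 3), 5)) = Mul(2, Mul(5, 5)) = Mul(2, 25) = 50)
Add(68, Mul(B, Mul(Add(71, 63), Add(-72, -2)))) = Add(68, Mul(50, Mul(Add(71, 63), Add(-72, -2)))) = Add(68, Mul(50, Mul(134, -74))) = Add(68, Mul(50, -9916)) = Add(68, -495800) = -495732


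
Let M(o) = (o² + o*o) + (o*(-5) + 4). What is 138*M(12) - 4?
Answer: 32012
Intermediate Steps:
M(o) = 4 - 5*o + 2*o² (M(o) = (o² + o²) + (-5*o + 4) = 2*o² + (4 - 5*o) = 4 - 5*o + 2*o²)
138*M(12) - 4 = 138*(4 - 5*12 + 2*12²) - 4 = 138*(4 - 60 + 2*144) - 4 = 138*(4 - 60 + 288) - 4 = 138*232 - 4 = 32016 - 4 = 32012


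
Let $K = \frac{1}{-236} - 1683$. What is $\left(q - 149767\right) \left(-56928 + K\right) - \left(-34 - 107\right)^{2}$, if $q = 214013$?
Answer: $- \frac{444334010189}{118} \approx -3.7655 \cdot 10^{9}$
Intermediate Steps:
$K = - \frac{397189}{236}$ ($K = - \frac{1}{236} - 1683 = - \frac{397189}{236} \approx -1683.0$)
$\left(q - 149767\right) \left(-56928 + K\right) - \left(-34 - 107\right)^{2} = \left(214013 - 149767\right) \left(-56928 - \frac{397189}{236}\right) - \left(-34 - 107\right)^{2} = 64246 \left(- \frac{13832197}{236}\right) - \left(-141\right)^{2} = - \frac{444331664231}{118} - 19881 = - \frac{444334010189}{118}$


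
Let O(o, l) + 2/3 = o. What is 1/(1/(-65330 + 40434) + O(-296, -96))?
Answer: -74688/22157443 ≈ -0.0033708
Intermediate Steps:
O(o, l) = -⅔ + o
1/(1/(-65330 + 40434) + O(-296, -96)) = 1/(1/(-65330 + 40434) + (-⅔ - 296)) = 1/(1/(-24896) - 890/3) = 1/(-1/24896 - 890/3) = 1/(-22157443/74688) = -74688/22157443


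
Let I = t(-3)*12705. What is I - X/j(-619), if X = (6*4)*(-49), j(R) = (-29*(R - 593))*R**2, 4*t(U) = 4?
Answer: 14258549219243/1122278569 ≈ 12705.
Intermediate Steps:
t(U) = 1 (t(U) = (1/4)*4 = 1)
j(R) = R**2*(17197 - 29*R) (j(R) = (-29*(-593 + R))*R**2 = (17197 - 29*R)*R**2 = R**2*(17197 - 29*R))
X = -1176 (X = 24*(-49) = -1176)
I = 12705 (I = 1*12705 = 12705)
I - X/j(-619) = 12705 - (-1176)/(29*(-619)**2*(593 - 1*(-619))) = 12705 - (-1176)/(29*383161*(593 + 619)) = 12705 - (-1176)/(29*383161*1212) = 12705 - (-1176)/13467342828 = 12705 - 1*(-98/1122278569) = 12705 + 98/1122278569 = 14258549219243/1122278569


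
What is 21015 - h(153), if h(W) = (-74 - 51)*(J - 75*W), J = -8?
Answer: -1414360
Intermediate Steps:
h(W) = 1000 + 9375*W (h(W) = (-74 - 51)*(-8 - 75*W) = -125*(-8 - 75*W) = 1000 + 9375*W)
21015 - h(153) = 21015 - (1000 + 9375*153) = 21015 - (1000 + 1434375) = 21015 - 1*1435375 = 21015 - 1435375 = -1414360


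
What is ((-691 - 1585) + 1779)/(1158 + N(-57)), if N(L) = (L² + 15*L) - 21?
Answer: -497/3531 ≈ -0.14075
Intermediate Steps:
N(L) = -21 + L² + 15*L
((-691 - 1585) + 1779)/(1158 + N(-57)) = ((-691 - 1585) + 1779)/(1158 + (-21 + (-57)² + 15*(-57))) = (-2276 + 1779)/(1158 + (-21 + 3249 - 855)) = -497/(1158 + 2373) = -497/3531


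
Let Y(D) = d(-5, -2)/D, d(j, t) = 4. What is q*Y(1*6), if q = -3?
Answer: -2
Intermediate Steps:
Y(D) = 4/D
q*Y(1*6) = -12/(1*6) = -12/6 = -3*⅔ = -2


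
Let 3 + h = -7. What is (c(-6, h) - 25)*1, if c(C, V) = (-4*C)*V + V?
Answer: -275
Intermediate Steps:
h = -10 (h = -3 - 7 = -10)
c(C, V) = V - 4*C*V (c(C, V) = -4*C*V + V = V - 4*C*V)
(c(-6, h) - 25)*1 = (-10*(1 - 4*(-6)) - 25)*1 = (-10*(1 + 24) - 25)*1 = (-10*25 - 25)*1 = (-250 - 25)*1 = -275*1 = -275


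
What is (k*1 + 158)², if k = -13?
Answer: 21025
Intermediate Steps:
(k*1 + 158)² = (-13*1 + 158)² = (-13 + 158)² = 145² = 21025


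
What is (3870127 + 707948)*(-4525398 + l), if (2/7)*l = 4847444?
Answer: 56954256217200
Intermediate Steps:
l = 16966054 (l = (7/2)*4847444 = 16966054)
(3870127 + 707948)*(-4525398 + l) = (3870127 + 707948)*(-4525398 + 16966054) = 4578075*12440656 = 56954256217200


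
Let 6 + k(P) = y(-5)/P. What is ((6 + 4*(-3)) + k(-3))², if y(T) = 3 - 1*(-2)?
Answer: 1681/9 ≈ 186.78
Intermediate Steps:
y(T) = 5 (y(T) = 3 + 2 = 5)
k(P) = -6 + 5/P
((6 + 4*(-3)) + k(-3))² = ((6 + 4*(-3)) + (-6 + 5/(-3)))² = ((6 - 12) + (-6 + 5*(-⅓)))² = (-6 + (-6 - 5/3))² = (-6 - 23/3)² = (-41/3)² = 1681/9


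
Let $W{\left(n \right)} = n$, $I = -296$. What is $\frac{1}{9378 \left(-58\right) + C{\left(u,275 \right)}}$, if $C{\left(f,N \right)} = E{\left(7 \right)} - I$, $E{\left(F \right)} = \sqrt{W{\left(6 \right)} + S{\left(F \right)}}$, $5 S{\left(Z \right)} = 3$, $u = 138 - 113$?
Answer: $- \frac{2718140}{1477657011887} - \frac{\sqrt{165}}{1477657011887} \approx -1.8395 \cdot 10^{-6}$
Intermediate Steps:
$u = 25$ ($u = 138 - 113 = 25$)
$S{\left(Z \right)} = \frac{3}{5}$ ($S{\left(Z \right)} = \frac{1}{5} \cdot 3 = \frac{3}{5}$)
$E{\left(F \right)} = \frac{\sqrt{165}}{5}$ ($E{\left(F \right)} = \sqrt{6 + \frac{3}{5}} = \sqrt{\frac{33}{5}} = \frac{\sqrt{165}}{5}$)
$C{\left(f,N \right)} = 296 + \frac{\sqrt{165}}{5}$ ($C{\left(f,N \right)} = \frac{\sqrt{165}}{5} - -296 = \frac{\sqrt{165}}{5} + 296 = 296 + \frac{\sqrt{165}}{5}$)
$\frac{1}{9378 \left(-58\right) + C{\left(u,275 \right)}} = \frac{1}{9378 \left(-58\right) + \left(296 + \frac{\sqrt{165}}{5}\right)} = \frac{1}{-543924 + \left(296 + \frac{\sqrt{165}}{5}\right)} = \frac{1}{-543628 + \frac{\sqrt{165}}{5}}$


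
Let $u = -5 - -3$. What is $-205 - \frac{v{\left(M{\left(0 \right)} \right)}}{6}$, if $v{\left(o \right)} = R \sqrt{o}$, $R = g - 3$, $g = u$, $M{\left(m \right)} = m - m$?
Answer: $-205$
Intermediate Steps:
$u = -2$ ($u = -5 + 3 = -2$)
$M{\left(m \right)} = 0$
$g = -2$
$R = -5$ ($R = -2 - 3 = -5$)
$v{\left(o \right)} = - 5 \sqrt{o}$
$-205 - \frac{v{\left(M{\left(0 \right)} \right)}}{6} = -205 - \frac{\left(-5\right) \sqrt{0}}{6} = -205 - \frac{\left(-5\right) 0}{6} = -205 - \frac{1}{6} \cdot 0 = -205 - 0 = -205 + 0 = -205$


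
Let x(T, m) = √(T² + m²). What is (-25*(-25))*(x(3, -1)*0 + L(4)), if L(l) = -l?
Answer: -2500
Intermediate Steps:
(-25*(-25))*(x(3, -1)*0 + L(4)) = (-25*(-25))*(√(3² + (-1)²)*0 - 1*4) = 625*(√(9 + 1)*0 - 4) = 625*(√10*0 - 4) = 625*(0 - 4) = 625*(-4) = -2500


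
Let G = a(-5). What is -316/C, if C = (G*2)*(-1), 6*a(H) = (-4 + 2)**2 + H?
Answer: -948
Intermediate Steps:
a(H) = 2/3 + H/6 (a(H) = ((-4 + 2)**2 + H)/6 = ((-2)**2 + H)/6 = (4 + H)/6 = 2/3 + H/6)
G = -1/6 (G = 2/3 + (1/6)*(-5) = 2/3 - 5/6 = -1/6 ≈ -0.16667)
C = 1/3 (C = -1/6*2*(-1) = -1/3*(-1) = 1/3 ≈ 0.33333)
-316/C = -316/1/3 = -316*3 = -948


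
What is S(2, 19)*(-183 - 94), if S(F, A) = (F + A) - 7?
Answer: -3878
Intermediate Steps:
S(F, A) = -7 + A + F (S(F, A) = (A + F) - 7 = -7 + A + F)
S(2, 19)*(-183 - 94) = (-7 + 19 + 2)*(-183 - 94) = 14*(-277) = -3878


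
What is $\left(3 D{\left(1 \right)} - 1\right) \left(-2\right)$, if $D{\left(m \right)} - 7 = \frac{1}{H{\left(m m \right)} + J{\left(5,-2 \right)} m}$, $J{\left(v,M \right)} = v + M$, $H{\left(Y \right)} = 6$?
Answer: $- \frac{122}{3} \approx -40.667$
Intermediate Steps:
$J{\left(v,M \right)} = M + v$
$D{\left(m \right)} = 7 + \frac{1}{6 + 3 m}$ ($D{\left(m \right)} = 7 + \frac{1}{6 + \left(-2 + 5\right) m} = 7 + \frac{1}{6 + 3 m}$)
$\left(3 D{\left(1 \right)} - 1\right) \left(-2\right) = \left(3 \frac{43 + 21 \cdot 1}{3 \left(2 + 1\right)} - 1\right) \left(-2\right) = \left(3 \frac{43 + 21}{3 \cdot 3} - 1\right) \left(-2\right) = \left(3 \cdot \frac{1}{3} \cdot \frac{1}{3} \cdot 64 - 1\right) \left(-2\right) = \left(3 \cdot \frac{64}{9} - 1\right) \left(-2\right) = \left(\frac{64}{3} - 1\right) \left(-2\right) = \frac{61}{3} \left(-2\right) = - \frac{122}{3}$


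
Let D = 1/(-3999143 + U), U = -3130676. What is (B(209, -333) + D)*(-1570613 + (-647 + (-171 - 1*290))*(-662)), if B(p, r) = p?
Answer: -1247414971753890/7129819 ≈ -1.7496e+8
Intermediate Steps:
D = -1/7129819 (D = 1/(-3999143 - 3130676) = 1/(-7129819) = -1/7129819 ≈ -1.4026e-7)
(B(209, -333) + D)*(-1570613 + (-647 + (-171 - 1*290))*(-662)) = (209 - 1/7129819)*(-1570613 + (-647 + (-171 - 1*290))*(-662)) = 1490132170*(-1570613 + (-647 + (-171 - 290))*(-662))/7129819 = 1490132170*(-1570613 + (-647 - 461)*(-662))/7129819 = 1490132170*(-1570613 - 1108*(-662))/7129819 = 1490132170*(-1570613 + 733496)/7129819 = (1490132170/7129819)*(-837117) = -1247414971753890/7129819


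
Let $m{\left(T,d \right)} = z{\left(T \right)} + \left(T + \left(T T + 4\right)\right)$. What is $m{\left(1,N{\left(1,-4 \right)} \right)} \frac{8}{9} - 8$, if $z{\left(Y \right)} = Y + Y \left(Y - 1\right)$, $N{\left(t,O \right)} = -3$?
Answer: $- \frac{16}{9} \approx -1.7778$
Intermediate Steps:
$z{\left(Y \right)} = Y + Y \left(-1 + Y\right)$
$m{\left(T,d \right)} = 4 + T + 2 T^{2}$ ($m{\left(T,d \right)} = T^{2} + \left(T + \left(T T + 4\right)\right) = T^{2} + \left(T + \left(T^{2} + 4\right)\right) = T^{2} + \left(T + \left(4 + T^{2}\right)\right) = T^{2} + \left(4 + T + T^{2}\right) = 4 + T + 2 T^{2}$)
$m{\left(1,N{\left(1,-4 \right)} \right)} \frac{8}{9} - 8 = \left(4 + 1 + 2 \cdot 1^{2}\right) \frac{8}{9} - 8 = \left(4 + 1 + 2 \cdot 1\right) 8 \cdot \frac{1}{9} - 8 = \left(4 + 1 + 2\right) \frac{8}{9} - 8 = 7 \cdot \frac{8}{9} - 8 = \frac{56}{9} - 8 = - \frac{16}{9}$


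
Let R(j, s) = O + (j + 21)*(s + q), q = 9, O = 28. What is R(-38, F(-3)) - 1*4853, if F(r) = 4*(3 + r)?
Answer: -4978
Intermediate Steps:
F(r) = 12 + 4*r
R(j, s) = 28 + (9 + s)*(21 + j) (R(j, s) = 28 + (j + 21)*(s + 9) = 28 + (21 + j)*(9 + s) = 28 + (9 + s)*(21 + j))
R(-38, F(-3)) - 1*4853 = (217 + 9*(-38) + 21*(12 + 4*(-3)) - 38*(12 + 4*(-3))) - 1*4853 = (217 - 342 + 21*(12 - 12) - 38*(12 - 12)) - 4853 = (217 - 342 + 21*0 - 38*0) - 4853 = (217 - 342 + 0 + 0) - 4853 = -125 - 4853 = -4978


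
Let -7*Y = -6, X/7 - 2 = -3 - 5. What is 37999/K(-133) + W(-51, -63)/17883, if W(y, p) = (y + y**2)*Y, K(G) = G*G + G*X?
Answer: 81156513/46247425 ≈ 1.7548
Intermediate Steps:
X = -42 (X = 14 + 7*(-3 - 5) = 14 + 7*(-8) = 14 - 56 = -42)
Y = 6/7 (Y = -1/7*(-6) = 6/7 ≈ 0.85714)
K(G) = G**2 - 42*G (K(G) = G*G + G*(-42) = G**2 - 42*G)
W(y, p) = 6*y/7 + 6*y**2/7 (W(y, p) = (y + y**2)*(6/7) = 6*y/7 + 6*y**2/7)
37999/K(-133) + W(-51, -63)/17883 = 37999/((-133*(-42 - 133))) + ((6/7)*(-51)*(1 - 51))/17883 = 37999/((-133*(-175))) + ((6/7)*(-51)*(-50))*(1/17883) = 37999/23275 + (15300/7)*(1/17883) = 37999*(1/23275) + 1700/13909 = 37999/23275 + 1700/13909 = 81156513/46247425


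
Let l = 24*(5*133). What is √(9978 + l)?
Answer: 3*√2882 ≈ 161.05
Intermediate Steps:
l = 15960 (l = 24*665 = 15960)
√(9978 + l) = √(9978 + 15960) = √25938 = 3*√2882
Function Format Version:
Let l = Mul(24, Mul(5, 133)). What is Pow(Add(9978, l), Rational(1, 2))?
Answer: Mul(3, Pow(2882, Rational(1, 2))) ≈ 161.05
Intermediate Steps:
l = 15960 (l = Mul(24, 665) = 15960)
Pow(Add(9978, l), Rational(1, 2)) = Pow(Add(9978, 15960), Rational(1, 2)) = Pow(25938, Rational(1, 2)) = Mul(3, Pow(2882, Rational(1, 2)))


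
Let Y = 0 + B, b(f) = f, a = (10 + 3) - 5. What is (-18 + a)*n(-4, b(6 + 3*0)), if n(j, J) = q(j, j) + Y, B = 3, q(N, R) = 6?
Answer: -90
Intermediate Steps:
a = 8 (a = 13 - 5 = 8)
Y = 3 (Y = 0 + 3 = 3)
n(j, J) = 9 (n(j, J) = 6 + 3 = 9)
(-18 + a)*n(-4, b(6 + 3*0)) = (-18 + 8)*9 = -10*9 = -90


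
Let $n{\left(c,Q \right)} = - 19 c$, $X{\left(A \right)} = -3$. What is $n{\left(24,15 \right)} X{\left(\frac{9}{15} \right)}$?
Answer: $1368$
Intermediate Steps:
$n{\left(24,15 \right)} X{\left(\frac{9}{15} \right)} = \left(-19\right) 24 \left(-3\right) = \left(-456\right) \left(-3\right) = 1368$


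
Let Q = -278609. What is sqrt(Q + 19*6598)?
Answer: I*sqrt(153247) ≈ 391.47*I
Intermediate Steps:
sqrt(Q + 19*6598) = sqrt(-278609 + 19*6598) = sqrt(-278609 + 125362) = sqrt(-153247) = I*sqrt(153247)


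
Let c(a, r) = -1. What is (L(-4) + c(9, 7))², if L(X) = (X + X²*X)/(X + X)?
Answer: 225/4 ≈ 56.250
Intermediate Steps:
L(X) = (X + X³)/(2*X) (L(X) = (X + X³)/((2*X)) = (X + X³)*(1/(2*X)) = (X + X³)/(2*X))
(L(-4) + c(9, 7))² = ((½ + (½)*(-4)²) - 1)² = ((½ + (½)*16) - 1)² = ((½ + 8) - 1)² = (17/2 - 1)² = (15/2)² = 225/4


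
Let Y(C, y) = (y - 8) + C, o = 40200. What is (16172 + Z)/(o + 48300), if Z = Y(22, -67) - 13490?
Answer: 2629/88500 ≈ 0.029706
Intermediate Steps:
Y(C, y) = -8 + C + y (Y(C, y) = (-8 + y) + C = -8 + C + y)
Z = -13543 (Z = (-8 + 22 - 67) - 13490 = -53 - 13490 = -13543)
(16172 + Z)/(o + 48300) = (16172 - 13543)/(40200 + 48300) = 2629/88500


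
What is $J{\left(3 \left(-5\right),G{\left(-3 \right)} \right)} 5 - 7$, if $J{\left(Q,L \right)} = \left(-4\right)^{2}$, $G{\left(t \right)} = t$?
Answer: $73$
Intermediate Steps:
$J{\left(Q,L \right)} = 16$
$J{\left(3 \left(-5\right),G{\left(-3 \right)} \right)} 5 - 7 = 16 \cdot 5 - 7 = 80 - 7 = 73$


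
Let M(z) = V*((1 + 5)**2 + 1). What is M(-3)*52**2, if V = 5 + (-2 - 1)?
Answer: 200096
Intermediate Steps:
V = 2 (V = 5 - 3 = 2)
M(z) = 74 (M(z) = 2*((1 + 5)**2 + 1) = 2*(6**2 + 1) = 2*(36 + 1) = 2*37 = 74)
M(-3)*52**2 = 74*52**2 = 74*2704 = 200096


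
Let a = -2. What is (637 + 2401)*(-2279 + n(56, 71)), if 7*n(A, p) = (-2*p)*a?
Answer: -6800346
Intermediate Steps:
n(A, p) = 4*p/7 (n(A, p) = (-2*p*(-2))/7 = (4*p)/7 = 4*p/7)
(637 + 2401)*(-2279 + n(56, 71)) = (637 + 2401)*(-2279 + (4/7)*71) = 3038*(-2279 + 284/7) = 3038*(-15669/7) = -6800346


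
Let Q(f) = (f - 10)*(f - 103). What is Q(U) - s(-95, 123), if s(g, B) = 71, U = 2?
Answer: 737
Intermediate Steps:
Q(f) = (-103 + f)*(-10 + f) (Q(f) = (-10 + f)*(-103 + f) = (-103 + f)*(-10 + f))
Q(U) - s(-95, 123) = (1030 + 2**2 - 113*2) - 1*71 = (1030 + 4 - 226) - 71 = 808 - 71 = 737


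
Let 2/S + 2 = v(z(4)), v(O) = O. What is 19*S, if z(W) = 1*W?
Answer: 19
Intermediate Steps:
z(W) = W
S = 1 (S = 2/(-2 + 4) = 2/2 = 2*(1/2) = 1)
19*S = 19*1 = 19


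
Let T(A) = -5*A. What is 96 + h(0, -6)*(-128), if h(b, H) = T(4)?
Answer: 2656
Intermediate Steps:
h(b, H) = -20 (h(b, H) = -5*4 = -20)
96 + h(0, -6)*(-128) = 96 - 20*(-128) = 96 + 2560 = 2656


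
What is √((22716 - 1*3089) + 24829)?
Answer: 2*√11114 ≈ 210.85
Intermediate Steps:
√((22716 - 1*3089) + 24829) = √((22716 - 3089) + 24829) = √(19627 + 24829) = √44456 = 2*√11114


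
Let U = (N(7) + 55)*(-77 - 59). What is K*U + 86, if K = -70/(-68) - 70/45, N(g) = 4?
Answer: 38770/9 ≈ 4307.8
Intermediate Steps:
K = -161/306 (K = -70*(-1/68) - 70*1/45 = 35/34 - 14/9 = -161/306 ≈ -0.52614)
U = -8024 (U = (4 + 55)*(-77 - 59) = 59*(-136) = -8024)
K*U + 86 = -161/306*(-8024) + 86 = 37996/9 + 86 = 38770/9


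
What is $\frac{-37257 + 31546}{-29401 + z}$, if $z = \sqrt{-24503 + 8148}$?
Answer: $\frac{167909111}{864435156} + \frac{5711 i \sqrt{16355}}{864435156} \approx 0.19424 + 0.0008449 i$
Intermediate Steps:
$z = i \sqrt{16355}$ ($z = \sqrt{-16355} = i \sqrt{16355} \approx 127.89 i$)
$\frac{-37257 + 31546}{-29401 + z} = \frac{-37257 + 31546}{-29401 + i \sqrt{16355}} = - \frac{5711}{-29401 + i \sqrt{16355}}$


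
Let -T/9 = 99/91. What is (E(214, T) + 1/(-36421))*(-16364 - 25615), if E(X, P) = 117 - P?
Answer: -360013109397/67639 ≈ -5.3226e+6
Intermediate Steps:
T = -891/91 ≈ -9.7912
(E(214, T) + 1/(-36421))*(-16364 - 25615) = ((117 - 1*(-891/91)) + 1/(-36421))*(-16364 - 25615) = ((117 + 891/91) - 1/36421)*(-41979) = (11538/91 - 1/36421)*(-41979) = (60032201/473473)*(-41979) = -360013109397/67639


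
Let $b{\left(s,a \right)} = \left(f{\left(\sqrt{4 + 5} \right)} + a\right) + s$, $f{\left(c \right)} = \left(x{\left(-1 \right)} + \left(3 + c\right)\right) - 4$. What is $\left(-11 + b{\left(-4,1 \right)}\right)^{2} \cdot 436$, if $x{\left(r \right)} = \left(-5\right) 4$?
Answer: $446464$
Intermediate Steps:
$x{\left(r \right)} = -20$
$f{\left(c \right)} = -21 + c$ ($f{\left(c \right)} = \left(-20 + \left(3 + c\right)\right) - 4 = \left(-17 + c\right) - 4 = -21 + c$)
$b{\left(s,a \right)} = -18 + a + s$ ($b{\left(s,a \right)} = \left(\left(-21 + \sqrt{4 + 5}\right) + a\right) + s = \left(\left(-21 + \sqrt{9}\right) + a\right) + s = \left(\left(-21 + 3\right) + a\right) + s = \left(-18 + a\right) + s = -18 + a + s$)
$\left(-11 + b{\left(-4,1 \right)}\right)^{2} \cdot 436 = \left(-11 - 21\right)^{2} \cdot 436 = \left(-32\right)^{2} \cdot 436 = 1024 \cdot 436 = 446464$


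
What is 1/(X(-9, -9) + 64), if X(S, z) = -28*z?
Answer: 1/316 ≈ 0.0031646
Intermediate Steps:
1/(X(-9, -9) + 64) = 1/(-28*(-9) + 64) = 1/(252 + 64) = 1/316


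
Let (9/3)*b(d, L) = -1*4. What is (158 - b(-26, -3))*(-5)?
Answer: -2390/3 ≈ -796.67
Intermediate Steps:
b(d, L) = -4/3 (b(d, L) = (-1*4)/3 = (⅓)*(-4) = -4/3)
(158 - b(-26, -3))*(-5) = (158 - 1*(-4/3))*(-5) = (158 + 4/3)*(-5) = (478/3)*(-5) = -2390/3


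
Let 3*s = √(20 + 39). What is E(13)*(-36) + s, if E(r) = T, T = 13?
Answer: -468 + √59/3 ≈ -465.44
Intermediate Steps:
s = √59/3 (s = √(20 + 39)/3 = √59/3 ≈ 2.5604)
E(r) = 13
E(13)*(-36) + s = 13*(-36) + √59/3 = -468 + √59/3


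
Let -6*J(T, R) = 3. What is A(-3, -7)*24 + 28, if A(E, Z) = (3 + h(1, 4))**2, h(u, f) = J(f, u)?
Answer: 178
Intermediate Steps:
J(T, R) = -1/2 (J(T, R) = -1/6*3 = -1/2)
h(u, f) = -1/2
A(E, Z) = 25/4 (A(E, Z) = (3 - 1/2)**2 = (5/2)**2 = 25/4)
A(-3, -7)*24 + 28 = (25/4)*24 + 28 = 150 + 28 = 178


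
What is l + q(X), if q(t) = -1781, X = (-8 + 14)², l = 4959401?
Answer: 4957620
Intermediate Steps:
X = 36 (X = 6² = 36)
l + q(X) = 4959401 - 1781 = 4957620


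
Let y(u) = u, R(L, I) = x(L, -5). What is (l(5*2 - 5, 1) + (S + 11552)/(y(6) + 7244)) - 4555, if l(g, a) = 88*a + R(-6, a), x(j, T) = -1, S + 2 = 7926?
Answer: -16186762/3625 ≈ -4465.3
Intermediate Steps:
S = 7924 (S = -2 + 7926 = 7924)
R(L, I) = -1
l(g, a) = -1 + 88*a (l(g, a) = 88*a - 1 = -1 + 88*a)
(l(5*2 - 5, 1) + (S + 11552)/(y(6) + 7244)) - 4555 = ((-1 + 88*1) + (7924 + 11552)/(6 + 7244)) - 4555 = ((-1 + 88) + 19476/7250) - 4555 = (87 + 19476*(1/7250)) - 4555 = (87 + 9738/3625) - 4555 = 325113/3625 - 4555 = -16186762/3625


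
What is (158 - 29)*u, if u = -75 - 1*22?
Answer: -12513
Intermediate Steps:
u = -97 (u = -75 - 22 = -97)
(158 - 29)*u = (158 - 29)*(-97) = 129*(-97) = -12513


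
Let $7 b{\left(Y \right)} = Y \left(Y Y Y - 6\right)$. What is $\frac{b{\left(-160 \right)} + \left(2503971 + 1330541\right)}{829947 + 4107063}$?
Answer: $\frac{113700424}{5759845} \approx 19.74$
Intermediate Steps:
$b{\left(Y \right)} = \frac{Y \left(-6 + Y^{3}\right)}{7}$ ($b{\left(Y \right)} = \frac{Y \left(Y Y Y - 6\right)}{7} = \frac{Y \left(Y^{2} Y - 6\right)}{7} = \frac{Y \left(Y^{3} - 6\right)}{7} = \frac{Y \left(-6 + Y^{3}\right)}{7}$)
$\frac{b{\left(-160 \right)} + \left(2503971 + 1330541\right)}{829947 + 4107063} = \frac{\frac{1}{7} \left(-160\right) \left(-6 + \left(-160\right)^{3}\right) + \left(2503971 + 1330541\right)}{829947 + 4107063} = \frac{\frac{1}{7} \left(-160\right) \left(-6 - 4096000\right) + 3834512}{4937010} = \left(\frac{1}{7} \left(-160\right) \left(-4096006\right) + 3834512\right) \frac{1}{4937010} = \left(\frac{655360960}{7} + 3834512\right) \frac{1}{4937010} = \frac{682202544}{7} \cdot \frac{1}{4937010} = \frac{113700424}{5759845}$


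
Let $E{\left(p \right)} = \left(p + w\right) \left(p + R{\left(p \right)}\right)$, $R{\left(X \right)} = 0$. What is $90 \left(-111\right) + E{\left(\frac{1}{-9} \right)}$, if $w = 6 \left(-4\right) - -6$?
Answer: $- \frac{809027}{81} \approx -9988.0$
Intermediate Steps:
$w = -18$ ($w = -24 + 6 = -18$)
$E{\left(p \right)} = p \left(-18 + p\right)$ ($E{\left(p \right)} = \left(p - 18\right) \left(p + 0\right) = \left(-18 + p\right) p = p \left(-18 + p\right)$)
$90 \left(-111\right) + E{\left(\frac{1}{-9} \right)} = 90 \left(-111\right) + \frac{-18 + \frac{1}{-9}}{-9} = -9990 - \frac{-18 - \frac{1}{9}}{9} = -9990 - - \frac{163}{81} = -9990 + \frac{163}{81} = - \frac{809027}{81}$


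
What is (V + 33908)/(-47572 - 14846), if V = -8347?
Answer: -25561/62418 ≈ -0.40951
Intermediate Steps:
(V + 33908)/(-47572 - 14846) = (-8347 + 33908)/(-47572 - 14846) = 25561/(-62418) = 25561*(-1/62418) = -25561/62418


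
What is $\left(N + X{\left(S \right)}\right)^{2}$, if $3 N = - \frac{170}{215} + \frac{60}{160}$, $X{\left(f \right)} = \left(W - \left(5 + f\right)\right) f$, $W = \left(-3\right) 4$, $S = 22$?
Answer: $\frac{784285588801}{1065024} \approx 7.364 \cdot 10^{5}$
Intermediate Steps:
$W = -12$
$X{\left(f \right)} = f \left(-17 - f\right)$ ($X{\left(f \right)} = \left(-12 - \left(5 + f\right)\right) f = \left(-17 - f\right) f = f \left(-17 - f\right)$)
$N = - \frac{143}{1032}$ ($N = \frac{- \frac{170}{215} + \frac{60}{160}}{3} = \frac{\left(-170\right) \frac{1}{215} + 60 \cdot \frac{1}{160}}{3} = \frac{- \frac{34}{43} + \frac{3}{8}}{3} = \frac{1}{3} \left(- \frac{143}{344}\right) = - \frac{143}{1032} \approx -0.13857$)
$\left(N + X{\left(S \right)}\right)^{2} = \left(- \frac{143}{1032} - 22 \left(17 + 22\right)\right)^{2} = \left(- \frac{143}{1032} - 22 \cdot 39\right)^{2} = \left(- \frac{143}{1032} - 858\right)^{2} = \left(- \frac{885599}{1032}\right)^{2} = \frac{784285588801}{1065024}$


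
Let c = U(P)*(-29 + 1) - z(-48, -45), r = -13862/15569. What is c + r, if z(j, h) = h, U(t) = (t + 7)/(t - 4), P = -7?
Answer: 686743/15569 ≈ 44.110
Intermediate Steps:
U(t) = (7 + t)/(-4 + t)
r = -13862/15569 (r = -13862*1/15569 = -13862/15569 ≈ -0.89036)
c = 45 (c = ((7 - 7)/(-4 - 7))*(-29 + 1) - 1*(-45) = (0/(-11))*(-28) + 45 = -1/11*0*(-28) + 45 = 0*(-28) + 45 = 0 + 45 = 45)
c + r = 45 - 13862/15569 = 686743/15569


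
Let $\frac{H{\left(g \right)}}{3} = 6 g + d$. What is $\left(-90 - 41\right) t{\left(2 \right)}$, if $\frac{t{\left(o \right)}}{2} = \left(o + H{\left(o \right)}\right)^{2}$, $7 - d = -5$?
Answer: $-1434712$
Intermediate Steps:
$d = 12$ ($d = 7 - -5 = 7 + 5 = 12$)
$H{\left(g \right)} = 36 + 18 g$ ($H{\left(g \right)} = 3 \left(6 g + 12\right) = 3 \left(12 + 6 g\right) = 36 + 18 g$)
$t{\left(o \right)} = 2 \left(36 + 19 o\right)^{2}$ ($t{\left(o \right)} = 2 \left(o + \left(36 + 18 o\right)\right)^{2} = 2 \left(36 + 19 o\right)^{2}$)
$\left(-90 - 41\right) t{\left(2 \right)} = \left(-90 - 41\right) 2 \left(36 + 19 \cdot 2\right)^{2} = - 131 \cdot 2 \left(36 + 38\right)^{2} = - 131 \cdot 2 \cdot 74^{2} = - 131 \cdot 2 \cdot 5476 = \left(-131\right) 10952 = -1434712$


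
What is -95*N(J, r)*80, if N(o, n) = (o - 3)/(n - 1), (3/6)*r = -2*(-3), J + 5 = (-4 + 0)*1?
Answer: 91200/11 ≈ 8290.9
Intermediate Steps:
J = -9 (J = -5 + (-4 + 0)*1 = -5 - 4*1 = -5 - 4 = -9)
r = 12 (r = 2*(-2*(-3)) = 2*6 = 12)
N(o, n) = (-3 + o)/(-1 + n)
-95*N(J, r)*80 = -95*(-3 - 9)/(-1 + 12)*80 = -95*(-12)/11*80 = -95*(-12/11)*80 = (1140/11)*80 = 91200/11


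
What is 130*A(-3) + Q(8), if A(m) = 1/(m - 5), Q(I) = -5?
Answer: -85/4 ≈ -21.250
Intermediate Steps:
A(m) = 1/(-5 + m)
130*A(-3) + Q(8) = 130/(-5 - 3) - 5 = 130/(-8) - 5 = 130*(-⅛) - 5 = -65/4 - 5 = -85/4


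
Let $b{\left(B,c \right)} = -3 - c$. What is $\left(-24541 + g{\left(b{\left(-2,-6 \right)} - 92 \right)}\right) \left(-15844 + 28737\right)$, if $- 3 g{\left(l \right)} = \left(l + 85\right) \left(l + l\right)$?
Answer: $- \frac{958401155}{3} \approx -3.1947 \cdot 10^{8}$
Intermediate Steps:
$g{\left(l \right)} = - \frac{2 l \left(85 + l\right)}{3}$ ($g{\left(l \right)} = - \frac{\left(l + 85\right) \left(l + l\right)}{3} = - \frac{\left(85 + l\right) 2 l}{3} = - \frac{2 l \left(85 + l\right)}{3}$)
$\left(-24541 + g{\left(b{\left(-2,-6 \right)} - 92 \right)}\right) \left(-15844 + 28737\right) = \left(-24541 - \frac{2 \left(\left(-3 - -6\right) - 92\right) \left(85 - 89\right)}{3}\right) \left(-15844 + 28737\right) = \left(-24541 - \frac{2 \left(\left(-3 + 6\right) - 92\right) \left(85 + \left(\left(-3 + 6\right) - 92\right)\right)}{3}\right) 12893 = \left(-24541 - \frac{2 \left(3 - 92\right) \left(85 + \left(3 - 92\right)\right)}{3}\right) 12893 = \left(-24541 - - \frac{178 \left(85 - 89\right)}{3}\right) 12893 = \left(-24541 - \left(- \frac{178}{3}\right) \left(-4\right)\right) 12893 = \left(-24541 - \frac{712}{3}\right) 12893 = \left(- \frac{74335}{3}\right) 12893 = - \frac{958401155}{3}$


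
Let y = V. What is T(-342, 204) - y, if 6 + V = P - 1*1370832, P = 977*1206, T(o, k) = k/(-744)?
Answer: 11939695/62 ≈ 1.9258e+5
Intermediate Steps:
T(o, k) = -k/744 (T(o, k) = k*(-1/744) = -k/744)
P = 1178262
V = -192576 (V = -6 + (1178262 - 1*1370832) = -6 + (1178262 - 1370832) = -6 - 192570 = -192576)
y = -192576
T(-342, 204) - y = -1/744*204 - 1*(-192576) = -17/62 + 192576 = 11939695/62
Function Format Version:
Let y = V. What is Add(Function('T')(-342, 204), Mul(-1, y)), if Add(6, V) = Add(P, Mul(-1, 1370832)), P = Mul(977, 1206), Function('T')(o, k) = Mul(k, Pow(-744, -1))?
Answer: Rational(11939695, 62) ≈ 1.9258e+5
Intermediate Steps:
Function('T')(o, k) = Mul(Rational(-1, 744), k) (Function('T')(o, k) = Mul(k, Rational(-1, 744)) = Mul(Rational(-1, 744), k))
P = 1178262
V = -192576 (V = Add(-6, Add(1178262, Mul(-1, 1370832))) = Add(-6, Add(1178262, -1370832)) = Add(-6, -192570) = -192576)
y = -192576
Add(Function('T')(-342, 204), Mul(-1, y)) = Add(Mul(Rational(-1, 744), 204), Mul(-1, -192576)) = Add(Rational(-17, 62), 192576) = Rational(11939695, 62)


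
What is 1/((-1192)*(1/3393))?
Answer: -3393/1192 ≈ -2.8465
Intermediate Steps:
1/((-1192)*(1/3393)) = -1/(1192*1/3393) = -1/1192*3393 = -3393/1192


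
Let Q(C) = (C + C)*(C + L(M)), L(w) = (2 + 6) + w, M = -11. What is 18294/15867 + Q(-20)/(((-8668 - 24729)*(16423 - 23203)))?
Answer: 7671028492/6653316943 ≈ 1.1530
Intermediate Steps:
L(w) = 8 + w
Q(C) = 2*C*(-3 + C) (Q(C) = (C + C)*(C + (8 - 11)) = (2*C)*(C - 3) = (2*C)*(-3 + C) = 2*C*(-3 + C))
18294/15867 + Q(-20)/(((-8668 - 24729)*(16423 - 23203))) = 18294/15867 + (2*(-20)*(-3 - 20))/(((-8668 - 24729)*(16423 - 23203))) = 18294*(1/15867) + (2*(-20)*(-23))/((-33397*(-6780))) = 6098/5289 + 920/226431660 = 6098/5289 + 920*(1/226431660) = 6098/5289 + 46/11321583 = 7671028492/6653316943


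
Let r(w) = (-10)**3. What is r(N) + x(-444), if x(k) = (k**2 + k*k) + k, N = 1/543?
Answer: 392828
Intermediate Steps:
N = 1/543 ≈ 0.0018416
x(k) = k + 2*k**2 (x(k) = (k**2 + k**2) + k = 2*k**2 + k = k + 2*k**2)
r(w) = -1000
r(N) + x(-444) = -1000 - 444*(1 + 2*(-444)) = -1000 - 444*(1 - 888) = -1000 - 444*(-887) = -1000 + 393828 = 392828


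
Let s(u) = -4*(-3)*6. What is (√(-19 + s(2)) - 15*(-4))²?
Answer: (60 + √53)² ≈ 4526.6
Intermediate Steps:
s(u) = 72 (s(u) = 12*6 = 72)
(√(-19 + s(2)) - 15*(-4))² = (√(-19 + 72) - 15*(-4))² = (√53 + 60)² = (60 + √53)²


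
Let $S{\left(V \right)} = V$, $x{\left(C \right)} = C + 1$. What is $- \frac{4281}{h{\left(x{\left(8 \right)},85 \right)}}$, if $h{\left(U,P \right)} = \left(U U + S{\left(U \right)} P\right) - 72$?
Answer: $- \frac{1427}{258} \approx -5.531$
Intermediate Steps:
$x{\left(C \right)} = 1 + C$
$h{\left(U,P \right)} = -72 + U^{2} + P U$ ($h{\left(U,P \right)} = \left(U U + U P\right) - 72 = \left(U^{2} + P U\right) - 72 = -72 + U^{2} + P U$)
$- \frac{4281}{h{\left(x{\left(8 \right)},85 \right)}} = - \frac{4281}{-72 + \left(1 + 8\right)^{2} + 85 \left(1 + 8\right)} = - \frac{4281}{-72 + 9^{2} + 85 \cdot 9} = - \frac{4281}{-72 + 81 + 765} = - \frac{4281}{774} = \left(-4281\right) \frac{1}{774} = - \frac{1427}{258}$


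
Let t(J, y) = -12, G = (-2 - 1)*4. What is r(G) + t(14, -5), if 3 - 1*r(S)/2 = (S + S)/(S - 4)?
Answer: -9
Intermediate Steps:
G = -12 (G = -3*4 = -12)
r(S) = 6 - 4*S/(-4 + S) (r(S) = 6 - 2*(S + S)/(S - 4) = 6 - 2*2*S/(-4 + S) = 6 - 4*S/(-4 + S))
r(G) + t(14, -5) = 2*(-12 - 12)/(-4 - 12) - 12 = 2*(-24)/(-16) - 12 = 2*(-1/16)*(-24) - 12 = 3 - 12 = -9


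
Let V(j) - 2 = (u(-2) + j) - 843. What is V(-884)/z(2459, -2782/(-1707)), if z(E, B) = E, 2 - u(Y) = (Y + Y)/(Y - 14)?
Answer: -6893/9836 ≈ -0.70079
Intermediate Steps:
u(Y) = 2 - 2*Y/(-14 + Y) (u(Y) = 2 - (Y + Y)/(Y - 14) = 2 - 2*Y/(-14 + Y))
V(j) = -3357/4 + j (V(j) = 2 + ((-28/(-14 - 2) + j) - 843) = 2 + ((-28/(-16) + j) - 843) = 2 + ((-28*(-1/16) + j) - 843) = 2 + ((7/4 + j) - 843) = 2 + (-3365/4 + j) = -3357/4 + j)
V(-884)/z(2459, -2782/(-1707)) = (-3357/4 - 884)/2459 = -6893/4*1/2459 = -6893/9836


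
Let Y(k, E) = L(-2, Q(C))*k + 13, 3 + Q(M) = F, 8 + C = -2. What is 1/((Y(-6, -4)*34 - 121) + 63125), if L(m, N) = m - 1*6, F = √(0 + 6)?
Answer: 1/65078 ≈ 1.5366e-5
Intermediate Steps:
C = -10 (C = -8 - 2 = -10)
F = √6 ≈ 2.4495
Q(M) = -3 + √6
L(m, N) = -6 + m (L(m, N) = m - 6 = -6 + m)
Y(k, E) = 13 - 8*k (Y(k, E) = (-6 - 2)*k + 13 = -8*k + 13 = 13 - 8*k)
1/((Y(-6, -4)*34 - 121) + 63125) = 1/(((13 - 8*(-6))*34 - 121) + 63125) = 1/(((13 + 48)*34 - 121) + 63125) = 1/((61*34 - 121) + 63125) = 1/((2074 - 121) + 63125) = 1/(1953 + 63125) = 1/65078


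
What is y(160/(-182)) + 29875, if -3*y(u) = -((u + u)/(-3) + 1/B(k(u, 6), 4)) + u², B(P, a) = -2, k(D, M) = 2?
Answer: 4453073627/149058 ≈ 29875.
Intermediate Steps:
y(u) = -⅙ - 2*u/9 - u²/3 (y(u) = -(-((u + u)/(-3) + 1/(-2)) + u²)/3 = -(-((2*u)*(-⅓) + 1*(-½)) + u²)/3 = -(-(-2*u/3 - ½) + u²)/3 = -(-(-½ - 2*u/3) + u²)/3 = -((½ + 2*u/3) + u²)/3 = -(½ + u² + 2*u/3)/3 = -⅙ - 2*u/9 - u²/3)
y(160/(-182)) + 29875 = (-⅙ - 320/(9*(-182)) - (160/(-182))²/3) + 29875 = (-⅙ - 320*(-1)/(9*182) - (160*(-1/182))²/3) + 29875 = (-⅙ - 2/9*(-80/91) - (-80/91)²/3) + 29875 = (-⅙ + 160/819 - ⅓*6400/8281) + 29875 = (-⅙ + 160/819 - 6400/24843) + 29875 = -34123/149058 + 29875 = 4453073627/149058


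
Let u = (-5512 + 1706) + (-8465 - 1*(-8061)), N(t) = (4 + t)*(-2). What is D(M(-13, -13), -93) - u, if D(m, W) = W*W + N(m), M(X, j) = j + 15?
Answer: 12847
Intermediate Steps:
N(t) = -8 - 2*t
M(X, j) = 15 + j
D(m, W) = -8 + W² - 2*m (D(m, W) = W*W + (-8 - 2*m) = W² + (-8 - 2*m) = -8 + W² - 2*m)
u = -4210 (u = -3806 + (-8465 + 8061) = -3806 - 404 = -4210)
D(M(-13, -13), -93) - u = (-8 + (-93)² - 2*(15 - 13)) - 1*(-4210) = (-8 + 8649 - 2*2) + 4210 = (-8 + 8649 - 4) + 4210 = 8637 + 4210 = 12847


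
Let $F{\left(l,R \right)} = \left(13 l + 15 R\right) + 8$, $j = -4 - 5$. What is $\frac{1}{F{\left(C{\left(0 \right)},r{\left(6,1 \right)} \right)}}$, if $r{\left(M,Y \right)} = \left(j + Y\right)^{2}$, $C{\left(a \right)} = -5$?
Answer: $\frac{1}{903} \approx 0.0011074$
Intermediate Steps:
$j = -9$
$r{\left(M,Y \right)} = \left(-9 + Y\right)^{2}$
$F{\left(l,R \right)} = 8 + 13 l + 15 R$
$\frac{1}{F{\left(C{\left(0 \right)},r{\left(6,1 \right)} \right)}} = \frac{1}{8 + 13 \left(-5\right) + 15 \left(-9 + 1\right)^{2}} = \frac{1}{8 - 65 + 15 \left(-8\right)^{2}} = \frac{1}{8 - 65 + 15 \cdot 64} = \frac{1}{8 - 65 + 960} = \frac{1}{903}$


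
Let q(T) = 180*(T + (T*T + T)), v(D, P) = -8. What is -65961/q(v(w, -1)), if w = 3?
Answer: -2443/320 ≈ -7.6344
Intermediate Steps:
q(T) = 180*T**2 + 360*T (q(T) = 180*(T + (T**2 + T)) = 180*(T + (T + T**2)) = 180*(T**2 + 2*T) = 180*T**2 + 360*T)
-65961/q(v(w, -1)) = -65961*(-1/(1440*(2 - 8))) = -65961/(180*(-8)*(-6)) = -65961/8640 = -65961*1/8640 = -2443/320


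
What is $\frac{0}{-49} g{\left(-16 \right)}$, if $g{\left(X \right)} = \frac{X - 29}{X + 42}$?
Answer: $0$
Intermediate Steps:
$g{\left(X \right)} = \frac{-29 + X}{42 + X}$
$\frac{0}{-49} g{\left(-16 \right)} = \frac{0}{-49} \frac{-29 - 16}{42 - 16} = 0 \left(- \frac{1}{49}\right) \frac{1}{26} \left(-45\right) = 0 \cdot \frac{1}{26} \left(-45\right) = 0 \left(- \frac{45}{26}\right) = 0$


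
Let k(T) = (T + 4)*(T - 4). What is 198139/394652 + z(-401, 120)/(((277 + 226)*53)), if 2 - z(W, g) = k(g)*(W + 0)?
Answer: 2281629398473/10521027668 ≈ 216.86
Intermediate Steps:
k(T) = (-4 + T)*(4 + T) (k(T) = (4 + T)*(-4 + T) = (-4 + T)*(4 + T))
z(W, g) = 2 - W*(-16 + g²) (z(W, g) = 2 - (-16 + g²)*(W + 0) = 2 - (-16 + g²)*W = 2 - W*(-16 + g²))
198139/394652 + z(-401, 120)/(((277 + 226)*53)) = 198139/394652 + (2 - 1*(-401)*(-16 + 120²))/(((277 + 226)*53)) = 198139*(1/394652) + (2 - 1*(-401)*(-16 + 14400))/((503*53)) = 198139/394652 + (2 - 1*(-401)*14384)/26659 = 198139/394652 + (2 + 5767984)*(1/26659) = 198139/394652 + 5767986*(1/26659) = 198139/394652 + 5767986/26659 = 2281629398473/10521027668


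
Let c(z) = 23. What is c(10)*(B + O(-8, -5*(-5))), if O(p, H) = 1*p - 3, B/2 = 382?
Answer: 17319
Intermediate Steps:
B = 764 (B = 2*382 = 764)
O(p, H) = -3 + p (O(p, H) = p - 3 = -3 + p)
c(10)*(B + O(-8, -5*(-5))) = 23*(764 + (-3 - 8)) = 23*(764 - 11) = 23*753 = 17319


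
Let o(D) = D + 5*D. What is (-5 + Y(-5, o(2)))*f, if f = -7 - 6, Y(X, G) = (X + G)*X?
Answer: 520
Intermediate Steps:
o(D) = 6*D
Y(X, G) = X*(G + X) (Y(X, G) = (G + X)*X = X*(G + X))
f = -13
(-5 + Y(-5, o(2)))*f = (-5 - 5*(6*2 - 5))*(-13) = (-5 - 5*(12 - 5))*(-13) = (-5 - 5*7)*(-13) = (-5 - 35)*(-13) = -40*(-13) = 520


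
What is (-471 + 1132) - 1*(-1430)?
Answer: 2091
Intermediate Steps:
(-471 + 1132) - 1*(-1430) = 661 + 1430 = 2091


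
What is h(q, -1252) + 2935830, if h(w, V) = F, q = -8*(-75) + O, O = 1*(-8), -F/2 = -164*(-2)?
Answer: 2935174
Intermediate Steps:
F = -656 (F = -(-328)*(-2) = -2*328 = -656)
O = -8
q = 592 (q = -8*(-75) - 8 = 600 - 8 = 592)
h(w, V) = -656
h(q, -1252) + 2935830 = -656 + 2935830 = 2935174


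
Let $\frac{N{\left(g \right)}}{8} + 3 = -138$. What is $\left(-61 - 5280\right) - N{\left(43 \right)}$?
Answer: $-4213$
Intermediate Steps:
$N{\left(g \right)} = -1128$ ($N{\left(g \right)} = -24 + 8 \left(-138\right) = -24 - 1104 = -1128$)
$\left(-61 - 5280\right) - N{\left(43 \right)} = \left(-61 - 5280\right) - -1128 = \left(-61 - 5280\right) + 1128 = -5341 + 1128 = -4213$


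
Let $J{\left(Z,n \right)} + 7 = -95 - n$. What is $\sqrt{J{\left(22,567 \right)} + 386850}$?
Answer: $3 \sqrt{42909} \approx 621.43$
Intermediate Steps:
$J{\left(Z,n \right)} = -102 - n$ ($J{\left(Z,n \right)} = -7 - \left(95 + n\right) = -102 - n$)
$\sqrt{J{\left(22,567 \right)} + 386850} = \sqrt{\left(-102 - 567\right) + 386850} = \sqrt{-669 + 386850} = \sqrt{386181} = 3 \sqrt{42909}$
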